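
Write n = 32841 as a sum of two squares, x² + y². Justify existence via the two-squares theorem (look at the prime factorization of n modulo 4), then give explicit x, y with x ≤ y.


Step 1: Factor n = 32841 = 3^2 · 41 · 89.
Step 2: Check the mod-4 condition on each prime factor: 3 ≡ 3 (mod 4), exponent 2 (must be even); 41 ≡ 1 (mod 4), exponent 1; 89 ≡ 1 (mod 4), exponent 1.
All primes ≡ 3 (mod 4) appear to even exponent (or don't appear), so by the two-squares theorem n IS expressible as a sum of two squares.
Step 3: Build a representation. Group n = k² · m with k = 3 and m = 41 · 89 = 3649 (a product of primes ≡ 1 (mod 4)); a representation of m scales to one of n via (k·x)² + (k·y)² = k²(x² + y²). Each prime p ≡ 1 (mod 4) is itself a sum of two squares; find a² by testing p − a² for a perfect square:
  41: 41 − 1² = 40, 41 − 2² = 37, 41 − 3² = 32, 41 − 4² = 25 = 5² ⇒ 41 = 4² + 5².
  89: 89 − 1² = 88, 89 − 2² = 85, 89 − 3² = 80, 89 − 4² = 73, 89 − 5² = 64 = 8² ⇒ 89 = 5² + 8².
  Combine using the Brahmagupta–Fibonacci identity (a² + b²)(c² + d²) = (ac − bd)² + (ad + bc)² = (ac + bd)² + (ad − bc)²:
  41 · 89 = 3649: from (4² + 5²)(5² + 8²), take (4·5 − 5·8, 4·8 + 5·5) = (20 − 40, 32 + 25) = (-20, 57); dropping signs (only squares matter) gives (20, 57); check 20² + 57² = 400 + 3249 = 3649 ✓.
  Scale by k = 3: (3·20, 3·57) = (60, 171).
Step 4: Order so x ≤ y and verify: 60² + 171² = 3600 + 29241 = 32841 = n. ✓

n = 32841 = 60² + 171² (one valid representation with x ≤ y).


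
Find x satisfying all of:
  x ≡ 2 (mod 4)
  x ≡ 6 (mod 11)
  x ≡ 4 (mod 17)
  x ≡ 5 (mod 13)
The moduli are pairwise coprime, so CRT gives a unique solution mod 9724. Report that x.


Product of moduli M = 4 · 11 · 17 · 13 = 9724.
Merge one congruence at a time:
  Start: x ≡ 2 (mod 4).
  Combine with x ≡ 6 (mod 11); new modulus lcm = 44.
    Write x = 2 + 4·t and substitute into x ≡ 6 (mod 11): 4·t ≡ 6 − 2 = 4 (mod 11).
    The inverse of 4 mod 11 is 3 (since 4·3 = 12 = 1·11 + 1), so t ≡ 3·4 = 12 ≡ 1 (mod 11).
    Then x = 2 + 4·1 = 6, valid modulo lcm(4, 11) = 44: x ≡ 6 (mod 44).
  Combine with x ≡ 4 (mod 17); new modulus lcm = 748.
    Write x = 6 + 44·t and substitute into x ≡ 4 (mod 17): 44·t ≡ 4 − 6 = -2 (mod 17).
    Reduce coefficients mod 17: 10·t ≡ 15 (mod 17).
    The inverse of 10 mod 17 is 12 (since 10·12 = 120 = 7·17 + 1), so t ≡ 12·15 = 180 ≡ 10 (mod 17).
    Then x = 6 + 44·10 = 446, valid modulo lcm(44, 17) = 748: x ≡ 446 (mod 748).
  Combine with x ≡ 5 (mod 13); new modulus lcm = 9724.
    Write x = 446 + 748·t and substitute into x ≡ 5 (mod 13): 748·t ≡ 5 − 446 = -441 (mod 13).
    Reduce coefficients mod 13: 7·t ≡ 1 (mod 13).
    The inverse of 7 mod 13 is 2 (since 7·2 = 14 = 1·13 + 1), so t ≡ 2·1 = 2 ≡ 2 (mod 13).
    Then x = 446 + 748·2 = 1942, valid modulo lcm(748, 13) = 9724: x ≡ 1942 (mod 9724).
Verify against each original: 1942 mod 4 = 2, 1942 mod 11 = 6, 1942 mod 17 = 4, 1942 mod 13 = 5.

x ≡ 1942 (mod 9724).


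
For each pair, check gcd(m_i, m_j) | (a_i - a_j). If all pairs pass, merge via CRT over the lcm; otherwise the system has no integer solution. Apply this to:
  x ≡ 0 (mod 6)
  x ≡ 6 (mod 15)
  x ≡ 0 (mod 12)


Moduli 6, 15, 12 are not pairwise coprime, so CRT works modulo lcm(m_i) when all pairwise compatibility conditions hold.
Pairwise compatibility: gcd(m_i, m_j) must divide a_i - a_j for every pair.
Merge one congruence at a time:
  Start: x ≡ 0 (mod 6).
  Combine with x ≡ 6 (mod 15): gcd(6, 15) = 3; 6 - 0 = 6, which IS divisible by 3, so compatible.
    Write x = 0 + 6·t and substitute into x ≡ 6 (mod 15): 6·t ≡ 6 − 0 = 6 (mod 15).
    Divide the congruence (and modulus) by g = 3: 2·t ≡ 2 (mod 5).
    The inverse of 2 mod 5 is 3 (since 2·3 = 6 = 1·5 + 1), so t ≡ 3·2 = 6 ≡ 1 (mod 5).
    Then x = 0 + 6·1 = 6, valid modulo lcm(6, 15) = 30: x ≡ 6 (mod 30).
  Combine with x ≡ 0 (mod 12): gcd(30, 12) = 6; 0 - 6 = -6, which IS divisible by 6, so compatible.
    Write x = 6 + 30·t and substitute into x ≡ 0 (mod 12): 30·t ≡ 0 − 6 = -6 (mod 12).
    Divide the congruence (and modulus) by g = 6: 5·t ≡ -1 (mod 2).
    Reduce coefficients mod 2: 1·t ≡ 1 (mod 2).
    So t ≡ 1 (mod 2).
    Then x = 6 + 30·1 = 36, valid modulo lcm(30, 12) = 60: x ≡ 36 (mod 60).
Verify: 36 mod 6 = 0, 36 mod 15 = 6, 36 mod 12 = 0.

x ≡ 36 (mod 60).


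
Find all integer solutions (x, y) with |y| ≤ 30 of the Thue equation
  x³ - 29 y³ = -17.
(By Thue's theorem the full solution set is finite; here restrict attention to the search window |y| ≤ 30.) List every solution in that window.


The equation is x³ - 29y³ = -17. For fixed y, x³ = 29·y³ − 17, so a solution requires the RHS to be a perfect cube.
Strategy: iterate y from -30 to 30, compute RHS = 29·y³ − 17, and check whether it is a (positive or negative) perfect cube.
Check small values of y:
  y = 0: RHS = -17 is not a perfect cube.
  y = 1: RHS = 12 is not a perfect cube.
  y = -1: RHS = -46 is not a perfect cube.
  y = 2: RHS = 215 is not a perfect cube.
  y = -2: RHS = -249 is not a perfect cube.
  y = 3: RHS = 766 is not a perfect cube.
  y = -3: RHS = -800 is not a perfect cube.
Continuing the search up to |y| = 30 finds no solutions either.
No (x, y) in the scanned range satisfies the equation.

No integer solutions with |y| ≤ 30.


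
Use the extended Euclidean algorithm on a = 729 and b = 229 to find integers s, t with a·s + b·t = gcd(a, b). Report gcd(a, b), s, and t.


Euclidean algorithm on (729, 229) — divide until remainder is 0:
  729 = 3 · 229 + 42
  229 = 5 · 42 + 19
  42 = 2 · 19 + 4
  19 = 4 · 4 + 3
  4 = 1 · 3 + 1
  3 = 3 · 1 + 0
gcd(729, 229) = 1.
Track Bezout coefficients alongside the remainders: start with r₀ = 729 = a·1 + b·0 (s = 1, t = 0) and r₁ = 229 = a·0 + b·1 (s = 0, t = 1); each new remainder r_{k+1} = r_{k-1} − q_k·r_k inherits s_{k+1} = s_{k-1} − q_k·s_k, t_{k+1} = t_{k-1} − q_k·t_k, so r_k = a·s_k + b·t_k at every step:
  q = 3: r = 42, s = 1 − 3·0 = 1, t = 0 − 3·1 = -3  (check: 729·1 + 229·(-3) = 42)
  q = 5: r = 19, s = 0 − 5·1 = -5, t = 1 − 5·(-3) = 16  (check: 729·(-5) + 229·16 = 19)
  q = 2: r = 4, s = 1 − 2·(-5) = 11, t = -3 − 2·16 = -35  (check: 729·11 + 229·(-35) = 4)
  q = 4: r = 3, s = -5 − 4·11 = -49, t = 16 − 4·(-35) = 156  (check: 729·(-49) + 229·156 = 3)
  q = 1: r = 1, s = 11 − 1·(-49) = 60, t = -35 − 1·156 = -191  (check: 729·60 + 229·(-191) = 1)
The row with r = 1 (the gcd) gives the Bezout coefficients s = 60, t = -191.
Result: 729 · (60) + 229 · (-191) = 1.

gcd(729, 229) = 1; s = 60, t = -191 (check: 729·60 + 229·(-191) = 1).


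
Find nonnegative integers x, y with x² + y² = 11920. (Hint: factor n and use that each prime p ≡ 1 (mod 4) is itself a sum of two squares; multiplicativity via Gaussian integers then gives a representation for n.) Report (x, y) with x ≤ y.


Step 1: Factor n = 11920 = 2^4 · 5 · 149.
Step 2: Check the mod-4 condition on each prime factor: 2 = 2 (special); 5 ≡ 1 (mod 4), exponent 1; 149 ≡ 1 (mod 4), exponent 1.
All primes ≡ 3 (mod 4) appear to even exponent (or don't appear), so by the two-squares theorem n IS expressible as a sum of two squares.
Step 3: Build a representation. Group n = k² · m with k = 4 and m = 5 · 149 = 745 (a product of primes ≡ 1 (mod 4)); a representation of m scales to one of n via (k·x)² + (k·y)² = k²(x² + y²). Each prime p ≡ 1 (mod 4) is itself a sum of two squares; find a² by testing p − a² for a perfect square:
  5: 5 − 1² = 4 = 2² ⇒ 5 = 1² + 2².
  149: 149 − 1² = 148, 149 − 2² = 145, 149 − 3² = 140, 149 − 4² = 133, 149 − 5² = 124, 149 − 6² = 113, 149 − 7² = 100 = 10² ⇒ 149 = 7² + 10².
  Combine using the Brahmagupta–Fibonacci identity (a² + b²)(c² + d²) = (ac − bd)² + (ad + bc)² = (ac + bd)² + (ad − bc)²:
  5 · 149 = 745: from (1² + 2²)(7² + 10²), take (1·7 − 2·10, 1·10 + 2·7) = (7 − 20, 10 + 14) = (-13, 24); dropping signs (only squares matter) gives (13, 24); check 13² + 24² = 169 + 576 = 745 ✓.
  Scale by k = 4: (4·13, 4·24) = (52, 96).
Step 4: Order so x ≤ y and verify: 52² + 96² = 2704 + 9216 = 11920 = n. ✓

n = 11920 = 52² + 96² (one valid representation with x ≤ y).


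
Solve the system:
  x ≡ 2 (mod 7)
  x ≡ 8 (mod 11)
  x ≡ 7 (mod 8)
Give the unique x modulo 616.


Moduli 7, 11, 8 are pairwise coprime; by CRT there is a unique solution modulo M = 7 · 11 · 8 = 616.
Solve pairwise, accumulating the modulus:
  Start with x ≡ 2 (mod 7).
  Combine with x ≡ 8 (mod 11): since gcd(7, 11) = 1, we get a unique residue mod 77.
    Write x = 2 + 7·t and substitute into x ≡ 8 (mod 11): 7·t ≡ 8 − 2 = 6 (mod 11).
    The inverse of 7 mod 11 is 8 (since 7·8 = 56 = 5·11 + 1), so t ≡ 8·6 = 48 ≡ 4 (mod 11).
    Then x = 2 + 7·4 = 30, valid modulo lcm(7, 11) = 77: x ≡ 30 (mod 77).
  Combine with x ≡ 7 (mod 8): since gcd(77, 8) = 1, we get a unique residue mod 616.
    Write x = 30 + 77·t and substitute into x ≡ 7 (mod 8): 77·t ≡ 7 − 30 = -23 (mod 8).
    Reduce coefficients mod 8: 5·t ≡ 1 (mod 8).
    The inverse of 5 mod 8 is 5 (since 5·5 = 25 = 3·8 + 1), so t ≡ 5·1 = 5 ≡ 5 (mod 8).
    Then x = 30 + 77·5 = 415, valid modulo lcm(77, 8) = 616: x ≡ 415 (mod 616).
Verify: 415 mod 7 = 2 ✓, 415 mod 11 = 8 ✓, 415 mod 8 = 7 ✓.

x ≡ 415 (mod 616).


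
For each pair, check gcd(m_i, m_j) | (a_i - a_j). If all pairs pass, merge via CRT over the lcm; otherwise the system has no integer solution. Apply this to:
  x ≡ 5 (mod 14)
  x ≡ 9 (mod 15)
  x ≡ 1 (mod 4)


Moduli 14, 15, 4 are not pairwise coprime, so CRT works modulo lcm(m_i) when all pairwise compatibility conditions hold.
Pairwise compatibility: gcd(m_i, m_j) must divide a_i - a_j for every pair.
Merge one congruence at a time:
  Start: x ≡ 5 (mod 14).
  Combine with x ≡ 9 (mod 15): gcd(14, 15) = 1; 9 - 5 = 4, which IS divisible by 1, so compatible.
    Write x = 5 + 14·t and substitute into x ≡ 9 (mod 15): 14·t ≡ 9 − 5 = 4 (mod 15).
    The inverse of 14 mod 15 is 14 (since 14·14 = 196 = 13·15 + 1), so t ≡ 14·4 = 56 ≡ 11 (mod 15).
    Then x = 5 + 14·11 = 159, valid modulo lcm(14, 15) = 210: x ≡ 159 (mod 210).
  Combine with x ≡ 1 (mod 4): gcd(210, 4) = 2; 1 - 159 = -158, which IS divisible by 2, so compatible.
    Write x = 159 + 210·t and substitute into x ≡ 1 (mod 4): 210·t ≡ 1 − 159 = -158 (mod 4).
    Divide the congruence (and modulus) by g = 2: 105·t ≡ -79 (mod 2).
    Reduce coefficients mod 2: 1·t ≡ 1 (mod 2).
    So t ≡ 1 (mod 2).
    Then x = 159 + 210·1 = 369, valid modulo lcm(210, 4) = 420: x ≡ 369 (mod 420).
Verify: 369 mod 14 = 5, 369 mod 15 = 9, 369 mod 4 = 1.

x ≡ 369 (mod 420).


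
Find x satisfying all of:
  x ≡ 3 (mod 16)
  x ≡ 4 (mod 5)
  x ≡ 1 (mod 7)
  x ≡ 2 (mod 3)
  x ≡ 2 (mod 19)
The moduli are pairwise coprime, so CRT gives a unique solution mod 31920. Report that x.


Product of moduli M = 16 · 5 · 7 · 3 · 19 = 31920.
Merge one congruence at a time:
  Start: x ≡ 3 (mod 16).
  Combine with x ≡ 4 (mod 5); new modulus lcm = 80.
    Write x = 3 + 16·t and substitute into x ≡ 4 (mod 5): 16·t ≡ 4 − 3 = 1 (mod 5).
    Reduce coefficients mod 5: 1·t ≡ 1 (mod 5).
    So t ≡ 1 (mod 5).
    Then x = 3 + 16·1 = 19, valid modulo lcm(16, 5) = 80: x ≡ 19 (mod 80).
  Combine with x ≡ 1 (mod 7); new modulus lcm = 560.
    Write x = 19 + 80·t and substitute into x ≡ 1 (mod 7): 80·t ≡ 1 − 19 = -18 (mod 7).
    Reduce coefficients mod 7: 3·t ≡ 3 (mod 7).
    The inverse of 3 mod 7 is 5 (since 3·5 = 15 = 2·7 + 1), so t ≡ 5·3 = 15 ≡ 1 (mod 7).
    Then x = 19 + 80·1 = 99, valid modulo lcm(80, 7) = 560: x ≡ 99 (mod 560).
  Combine with x ≡ 2 (mod 3); new modulus lcm = 1680.
    Write x = 99 + 560·t and substitute into x ≡ 2 (mod 3): 560·t ≡ 2 − 99 = -97 (mod 3).
    Reduce coefficients mod 3: 2·t ≡ 2 (mod 3).
    The inverse of 2 mod 3 is 2 (since 2·2 = 4 = 1·3 + 1), so t ≡ 2·2 = 4 ≡ 1 (mod 3).
    Then x = 99 + 560·1 = 659, valid modulo lcm(560, 3) = 1680: x ≡ 659 (mod 1680).
  Combine with x ≡ 2 (mod 19); new modulus lcm = 31920.
    Write x = 659 + 1680·t and substitute into x ≡ 2 (mod 19): 1680·t ≡ 2 − 659 = -657 (mod 19).
    Reduce coefficients mod 19: 8·t ≡ 8 (mod 19).
    The inverse of 8 mod 19 is 12 (since 8·12 = 96 = 5·19 + 1), so t ≡ 12·8 = 96 ≡ 1 (mod 19).
    Then x = 659 + 1680·1 = 2339, valid modulo lcm(1680, 19) = 31920: x ≡ 2339 (mod 31920).
Verify against each original: 2339 mod 16 = 3, 2339 mod 5 = 4, 2339 mod 7 = 1, 2339 mod 3 = 2, 2339 mod 19 = 2.

x ≡ 2339 (mod 31920).


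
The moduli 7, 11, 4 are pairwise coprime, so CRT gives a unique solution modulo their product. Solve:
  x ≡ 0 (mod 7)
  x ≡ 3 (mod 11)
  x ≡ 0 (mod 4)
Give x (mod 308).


Moduli 7, 11, 4 are pairwise coprime; by CRT there is a unique solution modulo M = 7 · 11 · 4 = 308.
Solve pairwise, accumulating the modulus:
  Start with x ≡ 0 (mod 7).
  Combine with x ≡ 3 (mod 11): since gcd(7, 11) = 1, we get a unique residue mod 77.
    Write x = 0 + 7·t and substitute into x ≡ 3 (mod 11): 7·t ≡ 3 − 0 = 3 (mod 11).
    The inverse of 7 mod 11 is 8 (since 7·8 = 56 = 5·11 + 1), so t ≡ 8·3 = 24 ≡ 2 (mod 11).
    Then x = 0 + 7·2 = 14, valid modulo lcm(7, 11) = 77: x ≡ 14 (mod 77).
  Combine with x ≡ 0 (mod 4): since gcd(77, 4) = 1, we get a unique residue mod 308.
    Write x = 14 + 77·t and substitute into x ≡ 0 (mod 4): 77·t ≡ 0 − 14 = -14 (mod 4).
    Reduce coefficients mod 4: 1·t ≡ 2 (mod 4).
    So t ≡ 2 (mod 4).
    Then x = 14 + 77·2 = 168, valid modulo lcm(77, 4) = 308: x ≡ 168 (mod 308).
Verify: 168 mod 7 = 0 ✓, 168 mod 11 = 3 ✓, 168 mod 4 = 0 ✓.

x ≡ 168 (mod 308).


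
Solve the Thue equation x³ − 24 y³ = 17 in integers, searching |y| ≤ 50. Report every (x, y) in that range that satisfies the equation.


The equation is x³ - 24y³ = 17. For fixed y, x³ = 24·y³ + 17, so a solution requires the RHS to be a perfect cube.
Strategy: iterate y from -50 to 50, compute RHS = 24·y³ + 17, and check whether it is a (positive or negative) perfect cube.
Check small values of y:
  y = 0: RHS = 17 is not a perfect cube.
  y = 1: RHS = 41 is not a perfect cube.
  y = -1: RHS = -7 is not a perfect cube.
  y = 2: RHS = 209 is not a perfect cube.
  y = -2: RHS = -175 is not a perfect cube.
  y = 3: RHS = 665 is not a perfect cube.
  y = -3: RHS = -631 is not a perfect cube.
Continuing the search up to |y| = 50 finds no solutions either.
No (x, y) in the scanned range satisfies the equation.

No integer solutions with |y| ≤ 50.


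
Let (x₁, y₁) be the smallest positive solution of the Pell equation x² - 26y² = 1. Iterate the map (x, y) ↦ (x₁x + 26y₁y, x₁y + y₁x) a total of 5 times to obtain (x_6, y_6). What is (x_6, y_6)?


Step 1: Find the fundamental solution (x₁, y₁) of x² - 26y² = 1.
  Expand √26 as a continued fraction. a₀ = ⌊√26⌋ = 5; iterate m_{k+1} = d_k·a_k − m_k, d_{k+1} = (26 − m_{k+1}²)/d_k, a_{k+1} = ⌊(a₀ + m_{k+1})/d_{k+1}⌋ (starting m₀ = 0, d₀ = 1), with convergents p_k = a_k·p_{k-1} + p_{k-2}, q_k = a_k·q_{k-1} + q_{k-2} (p₋₁ = 1, q₋₁ = 0):
  k = 0: a₀ = 5; p₀/q₀ = 5/1; p₀² − 26·q₀² = 25 − 26 = -1.
  k = 1: m = 5, d = 1, a = ⌊(5 + 5)/1⌋ = 10; p/q = (10·5 + 1)/(10·1 + 0) = 51/10; p² − 26·q² = 2601 − 2600 = 1.
  The first convergent with p² − 26·q² = 1 gives the fundamental solution (x₁, y₁) = (51, 10).
Step 2: Apply the recurrence (x_{n+1}, y_{n+1}) = (x₁x_n + 26y₁y_n, x₁y_n + y₁x_n) repeatedly.
  From (x_1, y_1) = (51, 10): x_2 = 51·51 + 26·10·10 = 5201; y_2 = 51·10 + 10·51 = 1020.
  From (x_2, y_2) = (5201, 1020): x_3 = 51·5201 + 26·10·1020 = 530451; y_3 = 51·1020 + 10·5201 = 104030.
  From (x_3, y_3) = (530451, 104030): x_4 = 51·530451 + 26·10·104030 = 54100801; y_4 = 51·104030 + 10·530451 = 10610040.
  From (x_4, y_4) = (54100801, 10610040): x_5 = 51·54100801 + 26·10·10610040 = 5517751251; y_5 = 51·10610040 + 10·54100801 = 1082120050.
  From (x_5, y_5) = (5517751251, 1082120050): x_6 = 51·5517751251 + 26·10·1082120050 = 562756526801; y_6 = 51·1082120050 + 10·5517751251 = 110365635060.
Step 3: Verify x_6² - 26·y_6² = 316694908457124631293601 - 316694908457124631293600 = 1 (should be 1). ✓

(x_1, y_1) = (51, 10); (x_6, y_6) = (562756526801, 110365635060).


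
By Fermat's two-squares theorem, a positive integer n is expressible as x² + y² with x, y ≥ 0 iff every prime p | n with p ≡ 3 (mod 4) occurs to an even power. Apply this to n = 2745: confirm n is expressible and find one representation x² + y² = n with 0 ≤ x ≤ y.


Step 1: Factor n = 2745 = 3^2 · 5 · 61.
Step 2: Check the mod-4 condition on each prime factor: 3 ≡ 3 (mod 4), exponent 2 (must be even); 5 ≡ 1 (mod 4), exponent 1; 61 ≡ 1 (mod 4), exponent 1.
All primes ≡ 3 (mod 4) appear to even exponent (or don't appear), so by the two-squares theorem n IS expressible as a sum of two squares.
Step 3: Build a representation. Group n = k² · m with k = 3 and m = 5 · 61 = 305 (a product of primes ≡ 1 (mod 4)); a representation of m scales to one of n via (k·x)² + (k·y)² = k²(x² + y²). Each prime p ≡ 1 (mod 4) is itself a sum of two squares; find a² by testing p − a² for a perfect square:
  5: 5 − 1² = 4 = 2² ⇒ 5 = 1² + 2².
  61: 61 − 1² = 60, 61 − 2² = 57, 61 − 3² = 52, 61 − 4² = 45, 61 − 5² = 36 = 6² ⇒ 61 = 5² + 6².
  Combine using the Brahmagupta–Fibonacci identity (a² + b²)(c² + d²) = (ac − bd)² + (ad + bc)² = (ac + bd)² + (ad − bc)²:
  5 · 61 = 305: from (1² + 2²)(5² + 6²), take (1·5 − 2·6, 1·6 + 2·5) = (5 − 12, 6 + 10) = (-7, 16); dropping signs (only squares matter) gives (7, 16); check 7² + 16² = 49 + 256 = 305 ✓.
  Scale by k = 3: (3·7, 3·16) = (21, 48).
Step 4: Order so x ≤ y and verify: 21² + 48² = 441 + 2304 = 2745 = n. ✓

n = 2745 = 21² + 48² (one valid representation with x ≤ y).


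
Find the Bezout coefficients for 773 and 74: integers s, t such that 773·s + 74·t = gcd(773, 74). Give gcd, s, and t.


Euclidean algorithm on (773, 74) — divide until remainder is 0:
  773 = 10 · 74 + 33
  74 = 2 · 33 + 8
  33 = 4 · 8 + 1
  8 = 8 · 1 + 0
gcd(773, 74) = 1.
Track Bezout coefficients alongside the remainders: start with r₀ = 773 = a·1 + b·0 (s = 1, t = 0) and r₁ = 74 = a·0 + b·1 (s = 0, t = 1); each new remainder r_{k+1} = r_{k-1} − q_k·r_k inherits s_{k+1} = s_{k-1} − q_k·s_k, t_{k+1} = t_{k-1} − q_k·t_k, so r_k = a·s_k + b·t_k at every step:
  q = 10: r = 33, s = 1 − 10·0 = 1, t = 0 − 10·1 = -10  (check: 773·1 + 74·(-10) = 33)
  q = 2: r = 8, s = 0 − 2·1 = -2, t = 1 − 2·(-10) = 21  (check: 773·(-2) + 74·21 = 8)
  q = 4: r = 1, s = 1 − 4·(-2) = 9, t = -10 − 4·21 = -94  (check: 773·9 + 74·(-94) = 1)
The row with r = 1 (the gcd) gives the Bezout coefficients s = 9, t = -94.
Result: 773 · (9) + 74 · (-94) = 1.

gcd(773, 74) = 1; s = 9, t = -94 (check: 773·9 + 74·(-94) = 1).


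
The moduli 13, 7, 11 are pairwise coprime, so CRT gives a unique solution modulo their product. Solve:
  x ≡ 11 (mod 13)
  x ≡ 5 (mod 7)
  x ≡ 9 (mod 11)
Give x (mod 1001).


Moduli 13, 7, 11 are pairwise coprime; by CRT there is a unique solution modulo M = 13 · 7 · 11 = 1001.
Solve pairwise, accumulating the modulus:
  Start with x ≡ 11 (mod 13).
  Combine with x ≡ 5 (mod 7): since gcd(13, 7) = 1, we get a unique residue mod 91.
    Write x = 11 + 13·t and substitute into x ≡ 5 (mod 7): 13·t ≡ 5 − 11 = -6 (mod 7).
    Reduce coefficients mod 7: 6·t ≡ 1 (mod 7).
    The inverse of 6 mod 7 is 6 (since 6·6 = 36 = 5·7 + 1), so t ≡ 6·1 = 6 ≡ 6 (mod 7).
    Then x = 11 + 13·6 = 89, valid modulo lcm(13, 7) = 91: x ≡ 89 (mod 91).
  Combine with x ≡ 9 (mod 11): since gcd(91, 11) = 1, we get a unique residue mod 1001.
    Write x = 89 + 91·t and substitute into x ≡ 9 (mod 11): 91·t ≡ 9 − 89 = -80 (mod 11).
    Reduce coefficients mod 11: 3·t ≡ 8 (mod 11).
    The inverse of 3 mod 11 is 4 (since 3·4 = 12 = 1·11 + 1), so t ≡ 4·8 = 32 ≡ 10 (mod 11).
    Then x = 89 + 91·10 = 999, valid modulo lcm(91, 11) = 1001: x ≡ 999 (mod 1001).
Verify: 999 mod 13 = 11 ✓, 999 mod 7 = 5 ✓, 999 mod 11 = 9 ✓.

x ≡ 999 (mod 1001).


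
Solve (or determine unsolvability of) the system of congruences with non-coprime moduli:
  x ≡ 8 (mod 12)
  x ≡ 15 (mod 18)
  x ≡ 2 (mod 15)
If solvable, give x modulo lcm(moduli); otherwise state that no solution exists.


Moduli 12, 18, 15 are not pairwise coprime, so CRT works modulo lcm(m_i) when all pairwise compatibility conditions hold.
Pairwise compatibility: gcd(m_i, m_j) must divide a_i - a_j for every pair.
Merge one congruence at a time:
  Start: x ≡ 8 (mod 12).
  Combine with x ≡ 15 (mod 18): gcd(12, 18) = 6, and 15 - 8 = 7 is NOT divisible by 6.
    ⇒ system is inconsistent (no integer solution).

No solution (the system is inconsistent).


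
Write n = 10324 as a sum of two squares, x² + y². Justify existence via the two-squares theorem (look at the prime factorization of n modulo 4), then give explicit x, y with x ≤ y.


Step 1: Factor n = 10324 = 2^2 · 29 · 89.
Step 2: Check the mod-4 condition on each prime factor: 2 = 2 (special); 29 ≡ 1 (mod 4), exponent 1; 89 ≡ 1 (mod 4), exponent 1.
All primes ≡ 3 (mod 4) appear to even exponent (or don't appear), so by the two-squares theorem n IS expressible as a sum of two squares.
Step 3: Build a representation. Group n = k² · m with k = 2 and m = 29 · 89 = 2581 (a product of primes ≡ 1 (mod 4)); a representation of m scales to one of n via (k·x)² + (k·y)² = k²(x² + y²). Each prime p ≡ 1 (mod 4) is itself a sum of two squares; find a² by testing p − a² for a perfect square:
  29: 29 − 1² = 28, 29 − 2² = 25 = 5² ⇒ 29 = 2² + 5².
  89: 89 − 1² = 88, 89 − 2² = 85, 89 − 3² = 80, 89 − 4² = 73, 89 − 5² = 64 = 8² ⇒ 89 = 5² + 8².
  Combine using the Brahmagupta–Fibonacci identity (a² + b²)(c² + d²) = (ac − bd)² + (ad + bc)² = (ac + bd)² + (ad − bc)²:
  29 · 89 = 2581: from (2² + 5²)(5² + 8²), take (2·5 − 5·8, 2·8 + 5·5) = (10 − 40, 16 + 25) = (-30, 41); dropping signs (only squares matter) gives (30, 41); check 30² + 41² = 900 + 1681 = 2581 ✓.
  Scale by k = 2: (2·30, 2·41) = (60, 82).
Step 4: Order so x ≤ y and verify: 60² + 82² = 3600 + 6724 = 10324 = n. ✓

n = 10324 = 60² + 82² (one valid representation with x ≤ y).


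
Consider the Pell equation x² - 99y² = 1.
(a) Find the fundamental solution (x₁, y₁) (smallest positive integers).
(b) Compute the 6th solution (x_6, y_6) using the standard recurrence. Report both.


Step 1: Find the fundamental solution (x₁, y₁) of x² - 99y² = 1.
  Expand √99 as a continued fraction. a₀ = ⌊√99⌋ = 9; iterate m_{k+1} = d_k·a_k − m_k, d_{k+1} = (99 − m_{k+1}²)/d_k, a_{k+1} = ⌊(a₀ + m_{k+1})/d_{k+1}⌋ (starting m₀ = 0, d₀ = 1), with convergents p_k = a_k·p_{k-1} + p_{k-2}, q_k = a_k·q_{k-1} + q_{k-2} (p₋₁ = 1, q₋₁ = 0):
  k = 0: a₀ = 9; p₀/q₀ = 9/1; p₀² − 99·q₀² = 81 − 99 = -18.
  k = 1: m = 9, d = 18, a = ⌊(9 + 9)/18⌋ = 1; p/q = (1·9 + 1)/(1·1 + 0) = 10/1; p² − 99·q² = 100 − 99 = 1.
  The first convergent with p² − 99·q² = 1 gives the fundamental solution (x₁, y₁) = (10, 1).
Step 2: Apply the recurrence (x_{n+1}, y_{n+1}) = (x₁x_n + 99y₁y_n, x₁y_n + y₁x_n) repeatedly.
  From (x_1, y_1) = (10, 1): x_2 = 10·10 + 99·1·1 = 199; y_2 = 10·1 + 1·10 = 20.
  From (x_2, y_2) = (199, 20): x_3 = 10·199 + 99·1·20 = 3970; y_3 = 10·20 + 1·199 = 399.
  From (x_3, y_3) = (3970, 399): x_4 = 10·3970 + 99·1·399 = 79201; y_4 = 10·399 + 1·3970 = 7960.
  From (x_4, y_4) = (79201, 7960): x_5 = 10·79201 + 99·1·7960 = 1580050; y_5 = 10·7960 + 1·79201 = 158801.
  From (x_5, y_5) = (1580050, 158801): x_6 = 10·1580050 + 99·1·158801 = 31521799; y_6 = 10·158801 + 1·1580050 = 3168060.
Step 3: Verify x_6² - 99·y_6² = 993623812196401 - 993623812196400 = 1 (should be 1). ✓

(x_1, y_1) = (10, 1); (x_6, y_6) = (31521799, 3168060).


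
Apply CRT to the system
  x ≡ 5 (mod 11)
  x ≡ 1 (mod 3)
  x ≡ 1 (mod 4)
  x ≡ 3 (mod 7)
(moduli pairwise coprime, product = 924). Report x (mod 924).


Product of moduli M = 11 · 3 · 4 · 7 = 924.
Merge one congruence at a time:
  Start: x ≡ 5 (mod 11).
  Combine with x ≡ 1 (mod 3); new modulus lcm = 33.
    Write x = 5 + 11·t and substitute into x ≡ 1 (mod 3): 11·t ≡ 1 − 5 = -4 (mod 3).
    Reduce coefficients mod 3: 2·t ≡ 2 (mod 3).
    The inverse of 2 mod 3 is 2 (since 2·2 = 4 = 1·3 + 1), so t ≡ 2·2 = 4 ≡ 1 (mod 3).
    Then x = 5 + 11·1 = 16, valid modulo lcm(11, 3) = 33: x ≡ 16 (mod 33).
  Combine with x ≡ 1 (mod 4); new modulus lcm = 132.
    Write x = 16 + 33·t and substitute into x ≡ 1 (mod 4): 33·t ≡ 1 − 16 = -15 (mod 4).
    Reduce coefficients mod 4: 1·t ≡ 1 (mod 4).
    So t ≡ 1 (mod 4).
    Then x = 16 + 33·1 = 49, valid modulo lcm(33, 4) = 132: x ≡ 49 (mod 132).
  Combine with x ≡ 3 (mod 7); new modulus lcm = 924.
    Write x = 49 + 132·t and substitute into x ≡ 3 (mod 7): 132·t ≡ 3 − 49 = -46 (mod 7).
    Reduce coefficients mod 7: 6·t ≡ 3 (mod 7).
    The inverse of 6 mod 7 is 6 (since 6·6 = 36 = 5·7 + 1), so t ≡ 6·3 = 18 ≡ 4 (mod 7).
    Then x = 49 + 132·4 = 577, valid modulo lcm(132, 7) = 924: x ≡ 577 (mod 924).
Verify against each original: 577 mod 11 = 5, 577 mod 3 = 1, 577 mod 4 = 1, 577 mod 7 = 3.

x ≡ 577 (mod 924).


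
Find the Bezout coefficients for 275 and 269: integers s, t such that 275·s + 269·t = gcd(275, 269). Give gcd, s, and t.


Euclidean algorithm on (275, 269) — divide until remainder is 0:
  275 = 1 · 269 + 6
  269 = 44 · 6 + 5
  6 = 1 · 5 + 1
  5 = 5 · 1 + 0
gcd(275, 269) = 1.
Track Bezout coefficients alongside the remainders: start with r₀ = 275 = a·1 + b·0 (s = 1, t = 0) and r₁ = 269 = a·0 + b·1 (s = 0, t = 1); each new remainder r_{k+1} = r_{k-1} − q_k·r_k inherits s_{k+1} = s_{k-1} − q_k·s_k, t_{k+1} = t_{k-1} − q_k·t_k, so r_k = a·s_k + b·t_k at every step:
  q = 1: r = 6, s = 1 − 1·0 = 1, t = 0 − 1·1 = -1  (check: 275·1 + 269·(-1) = 6)
  q = 44: r = 5, s = 0 − 44·1 = -44, t = 1 − 44·(-1) = 45  (check: 275·(-44) + 269·45 = 5)
  q = 1: r = 1, s = 1 − 1·(-44) = 45, t = -1 − 1·45 = -46  (check: 275·45 + 269·(-46) = 1)
The row with r = 1 (the gcd) gives the Bezout coefficients s = 45, t = -46.
Result: 275 · (45) + 269 · (-46) = 1.

gcd(275, 269) = 1; s = 45, t = -46 (check: 275·45 + 269·(-46) = 1).


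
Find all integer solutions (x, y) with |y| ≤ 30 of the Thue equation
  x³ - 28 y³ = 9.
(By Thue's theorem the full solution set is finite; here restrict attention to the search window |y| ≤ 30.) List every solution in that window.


The equation is x³ - 28y³ = 9. For fixed y, x³ = 28·y³ + 9, so a solution requires the RHS to be a perfect cube.
Strategy: iterate y from -30 to 30, compute RHS = 28·y³ + 9, and check whether it is a (positive or negative) perfect cube.
Check small values of y:
  y = 0: RHS = 9 is not a perfect cube.
  y = 1: RHS = 37 is not a perfect cube.
  y = -1: RHS = -19 is not a perfect cube.
  y = 2: RHS = 233 is not a perfect cube.
  y = -2: RHS = -215 is not a perfect cube.
  y = 3: RHS = 765 is not a perfect cube.
  y = -3: RHS = -747 is not a perfect cube.
Continuing the search up to |y| = 30 finds no solutions either.
No (x, y) in the scanned range satisfies the equation.

No integer solutions with |y| ≤ 30.


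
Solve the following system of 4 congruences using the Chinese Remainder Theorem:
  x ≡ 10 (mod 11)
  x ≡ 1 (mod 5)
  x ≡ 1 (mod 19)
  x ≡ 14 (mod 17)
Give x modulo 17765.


Product of moduli M = 11 · 5 · 19 · 17 = 17765.
Merge one congruence at a time:
  Start: x ≡ 10 (mod 11).
  Combine with x ≡ 1 (mod 5); new modulus lcm = 55.
    Write x = 10 + 11·t and substitute into x ≡ 1 (mod 5): 11·t ≡ 1 − 10 = -9 (mod 5).
    Reduce coefficients mod 5: 1·t ≡ 1 (mod 5).
    So t ≡ 1 (mod 5).
    Then x = 10 + 11·1 = 21, valid modulo lcm(11, 5) = 55: x ≡ 21 (mod 55).
  Combine with x ≡ 1 (mod 19); new modulus lcm = 1045.
    Write x = 21 + 55·t and substitute into x ≡ 1 (mod 19): 55·t ≡ 1 − 21 = -20 (mod 19).
    Reduce coefficients mod 19: 17·t ≡ 18 (mod 19).
    The inverse of 17 mod 19 is 9 (since 17·9 = 153 = 8·19 + 1), so t ≡ 9·18 = 162 ≡ 10 (mod 19).
    Then x = 21 + 55·10 = 571, valid modulo lcm(55, 19) = 1045: x ≡ 571 (mod 1045).
  Combine with x ≡ 14 (mod 17); new modulus lcm = 17765.
    Write x = 571 + 1045·t and substitute into x ≡ 14 (mod 17): 1045·t ≡ 14 − 571 = -557 (mod 17).
    Reduce coefficients mod 17: 8·t ≡ 4 (mod 17).
    The inverse of 8 mod 17 is 15 (since 8·15 = 120 = 7·17 + 1), so t ≡ 15·4 = 60 ≡ 9 (mod 17).
    Then x = 571 + 1045·9 = 9976, valid modulo lcm(1045, 17) = 17765: x ≡ 9976 (mod 17765).
Verify against each original: 9976 mod 11 = 10, 9976 mod 5 = 1, 9976 mod 19 = 1, 9976 mod 17 = 14.

x ≡ 9976 (mod 17765).


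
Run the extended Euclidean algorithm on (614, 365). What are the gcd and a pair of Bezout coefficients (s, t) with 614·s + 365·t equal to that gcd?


Euclidean algorithm on (614, 365) — divide until remainder is 0:
  614 = 1 · 365 + 249
  365 = 1 · 249 + 116
  249 = 2 · 116 + 17
  116 = 6 · 17 + 14
  17 = 1 · 14 + 3
  14 = 4 · 3 + 2
  3 = 1 · 2 + 1
  2 = 2 · 1 + 0
gcd(614, 365) = 1.
Track Bezout coefficients alongside the remainders: start with r₀ = 614 = a·1 + b·0 (s = 1, t = 0) and r₁ = 365 = a·0 + b·1 (s = 0, t = 1); each new remainder r_{k+1} = r_{k-1} − q_k·r_k inherits s_{k+1} = s_{k-1} − q_k·s_k, t_{k+1} = t_{k-1} − q_k·t_k, so r_k = a·s_k + b·t_k at every step:
  q = 1: r = 249, s = 1 − 1·0 = 1, t = 0 − 1·1 = -1  (check: 614·1 + 365·(-1) = 249)
  q = 1: r = 116, s = 0 − 1·1 = -1, t = 1 − 1·(-1) = 2  (check: 614·(-1) + 365·2 = 116)
  q = 2: r = 17, s = 1 − 2·(-1) = 3, t = -1 − 2·2 = -5  (check: 614·3 + 365·(-5) = 17)
  q = 6: r = 14, s = -1 − 6·3 = -19, t = 2 − 6·(-5) = 32  (check: 614·(-19) + 365·32 = 14)
  q = 1: r = 3, s = 3 − 1·(-19) = 22, t = -5 − 1·32 = -37  (check: 614·22 + 365·(-37) = 3)
  q = 4: r = 2, s = -19 − 4·22 = -107, t = 32 − 4·(-37) = 180  (check: 614·(-107) + 365·180 = 2)
  q = 1: r = 1, s = 22 − 1·(-107) = 129, t = -37 − 1·180 = -217  (check: 614·129 + 365·(-217) = 1)
The row with r = 1 (the gcd) gives the Bezout coefficients s = 129, t = -217.
Result: 614 · (129) + 365 · (-217) = 1.

gcd(614, 365) = 1; s = 129, t = -217 (check: 614·129 + 365·(-217) = 1).


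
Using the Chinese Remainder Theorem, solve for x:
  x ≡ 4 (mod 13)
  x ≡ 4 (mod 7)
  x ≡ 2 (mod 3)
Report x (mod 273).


Moduli 13, 7, 3 are pairwise coprime; by CRT there is a unique solution modulo M = 13 · 7 · 3 = 273.
Solve pairwise, accumulating the modulus:
  Start with x ≡ 4 (mod 13).
  Combine with x ≡ 4 (mod 7): since gcd(13, 7) = 1, we get a unique residue mod 91.
    Write x = 4 + 13·t and substitute into x ≡ 4 (mod 7): 13·t ≡ 4 − 4 = 0 (mod 7).
    Reduce coefficients mod 7: 6·t ≡ 0 (mod 7).
    The inverse of 6 mod 7 is 6 (since 6·6 = 36 = 5·7 + 1), so t ≡ 6·0 = 0 ≡ 0 (mod 7).
    Then x = 4 + 13·0 = 4, valid modulo lcm(13, 7) = 91: x ≡ 4 (mod 91).
  Combine with x ≡ 2 (mod 3): since gcd(91, 3) = 1, we get a unique residue mod 273.
    Write x = 4 + 91·t and substitute into x ≡ 2 (mod 3): 91·t ≡ 2 − 4 = -2 (mod 3).
    Reduce coefficients mod 3: 1·t ≡ 1 (mod 3).
    So t ≡ 1 (mod 3).
    Then x = 4 + 91·1 = 95, valid modulo lcm(91, 3) = 273: x ≡ 95 (mod 273).
Verify: 95 mod 13 = 4 ✓, 95 mod 7 = 4 ✓, 95 mod 3 = 2 ✓.

x ≡ 95 (mod 273).


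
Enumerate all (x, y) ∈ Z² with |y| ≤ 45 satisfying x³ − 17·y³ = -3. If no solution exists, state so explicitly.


The equation is x³ - 17y³ = -3. For fixed y, x³ = 17·y³ − 3, so a solution requires the RHS to be a perfect cube.
Strategy: iterate y from -45 to 45, compute RHS = 17·y³ − 3, and check whether it is a (positive or negative) perfect cube.
Check small values of y:
  y = 0: RHS = -3 is not a perfect cube.
  y = 1: RHS = 14 is not a perfect cube.
  y = -1: RHS = -20 is not a perfect cube.
  y = 2: RHS = 133 is not a perfect cube.
  y = -2: RHS = -139 is not a perfect cube.
  y = 3: RHS = 456 is not a perfect cube.
  y = -3: RHS = -462 is not a perfect cube.
Continuing the search up to |y| = 45 finds no solutions either.
No (x, y) in the scanned range satisfies the equation.

No integer solutions with |y| ≤ 45.


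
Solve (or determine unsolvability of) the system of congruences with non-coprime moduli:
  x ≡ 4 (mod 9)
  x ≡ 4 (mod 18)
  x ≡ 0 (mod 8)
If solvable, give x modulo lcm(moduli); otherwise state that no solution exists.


Moduli 9, 18, 8 are not pairwise coprime, so CRT works modulo lcm(m_i) when all pairwise compatibility conditions hold.
Pairwise compatibility: gcd(m_i, m_j) must divide a_i - a_j for every pair.
Merge one congruence at a time:
  Start: x ≡ 4 (mod 9).
  Combine with x ≡ 4 (mod 18): gcd(9, 18) = 9; 4 - 4 = 0, which IS divisible by 9, so compatible.
    Write x = 4 + 9·t and substitute into x ≡ 4 (mod 18): 9·t ≡ 4 − 4 = 0 (mod 18).
    Divide the congruence (and modulus) by g = 9: 1·t ≡ 0 (mod 2).
    So t ≡ 0 (mod 2).
    Then x = 4 + 9·0 = 4, valid modulo lcm(9, 18) = 18: x ≡ 4 (mod 18).
  Combine with x ≡ 0 (mod 8): gcd(18, 8) = 2; 0 - 4 = -4, which IS divisible by 2, so compatible.
    Write x = 4 + 18·t and substitute into x ≡ 0 (mod 8): 18·t ≡ 0 − 4 = -4 (mod 8).
    Divide the congruence (and modulus) by g = 2: 9·t ≡ -2 (mod 4).
    Reduce coefficients mod 4: 1·t ≡ 2 (mod 4).
    So t ≡ 2 (mod 4).
    Then x = 4 + 18·2 = 40, valid modulo lcm(18, 8) = 72: x ≡ 40 (mod 72).
Verify: 40 mod 9 = 4, 40 mod 18 = 4, 40 mod 8 = 0.

x ≡ 40 (mod 72).


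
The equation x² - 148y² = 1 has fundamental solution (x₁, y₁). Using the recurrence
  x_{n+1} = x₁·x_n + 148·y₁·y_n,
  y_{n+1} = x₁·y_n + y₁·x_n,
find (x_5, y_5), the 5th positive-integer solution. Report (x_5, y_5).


Step 1: Find the fundamental solution (x₁, y₁) of x² - 148y² = 1.
  Expand √148 as a continued fraction. a₀ = ⌊√148⌋ = 12; iterate m_{k+1} = d_k·a_k − m_k, d_{k+1} = (148 − m_{k+1}²)/d_k, a_{k+1} = ⌊(a₀ + m_{k+1})/d_{k+1}⌋ (starting m₀ = 0, d₀ = 1), with convergents p_k = a_k·p_{k-1} + p_{k-2}, q_k = a_k·q_{k-1} + q_{k-2} (p₋₁ = 1, q₋₁ = 0):
  k = 0: a₀ = 12; p₀/q₀ = 12/1; p₀² − 148·q₀² = 144 − 148 = -4.
  k = 1: m = 12, d = 4, a = ⌊(12 + 12)/4⌋ = 6; p/q = (6·12 + 1)/(6·1 + 0) = 73/6; p² − 148·q² = 5329 − 5328 = 1.
  The first convergent with p² − 148·q² = 1 gives the fundamental solution (x₁, y₁) = (73, 6).
Step 2: Apply the recurrence (x_{n+1}, y_{n+1}) = (x₁x_n + 148y₁y_n, x₁y_n + y₁x_n) repeatedly.
  From (x_1, y_1) = (73, 6): x_2 = 73·73 + 148·6·6 = 10657; y_2 = 73·6 + 6·73 = 876.
  From (x_2, y_2) = (10657, 876): x_3 = 73·10657 + 148·6·876 = 1555849; y_3 = 73·876 + 6·10657 = 127890.
  From (x_3, y_3) = (1555849, 127890): x_4 = 73·1555849 + 148·6·127890 = 227143297; y_4 = 73·127890 + 6·1555849 = 18671064.
  From (x_4, y_4) = (227143297, 18671064): x_5 = 73·227143297 + 148·6·18671064 = 33161365513; y_5 = 73·18671064 + 6·227143297 = 2725847454.
Step 3: Verify x_5² - 148·y_5² = 1099676162686785753169 - 1099676162686785753168 = 1 (should be 1). ✓

(x_1, y_1) = (73, 6); (x_5, y_5) = (33161365513, 2725847454).


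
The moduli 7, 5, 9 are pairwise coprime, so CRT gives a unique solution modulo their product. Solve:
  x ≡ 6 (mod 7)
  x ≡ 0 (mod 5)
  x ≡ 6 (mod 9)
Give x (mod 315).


Moduli 7, 5, 9 are pairwise coprime; by CRT there is a unique solution modulo M = 7 · 5 · 9 = 315.
Solve pairwise, accumulating the modulus:
  Start with x ≡ 6 (mod 7).
  Combine with x ≡ 0 (mod 5): since gcd(7, 5) = 1, we get a unique residue mod 35.
    Write x = 6 + 7·t and substitute into x ≡ 0 (mod 5): 7·t ≡ 0 − 6 = -6 (mod 5).
    Reduce coefficients mod 5: 2·t ≡ 4 (mod 5).
    The inverse of 2 mod 5 is 3 (since 2·3 = 6 = 1·5 + 1), so t ≡ 3·4 = 12 ≡ 2 (mod 5).
    Then x = 6 + 7·2 = 20, valid modulo lcm(7, 5) = 35: x ≡ 20 (mod 35).
  Combine with x ≡ 6 (mod 9): since gcd(35, 9) = 1, we get a unique residue mod 315.
    Write x = 20 + 35·t and substitute into x ≡ 6 (mod 9): 35·t ≡ 6 − 20 = -14 (mod 9).
    Reduce coefficients mod 9: 8·t ≡ 4 (mod 9).
    The inverse of 8 mod 9 is 8 (since 8·8 = 64 = 7·9 + 1), so t ≡ 8·4 = 32 ≡ 5 (mod 9).
    Then x = 20 + 35·5 = 195, valid modulo lcm(35, 9) = 315: x ≡ 195 (mod 315).
Verify: 195 mod 7 = 6 ✓, 195 mod 5 = 0 ✓, 195 mod 9 = 6 ✓.

x ≡ 195 (mod 315).


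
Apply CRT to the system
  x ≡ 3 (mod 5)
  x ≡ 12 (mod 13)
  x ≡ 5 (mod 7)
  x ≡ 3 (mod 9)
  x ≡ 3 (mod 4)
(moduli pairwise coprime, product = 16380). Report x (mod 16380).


Product of moduli M = 5 · 13 · 7 · 9 · 4 = 16380.
Merge one congruence at a time:
  Start: x ≡ 3 (mod 5).
  Combine with x ≡ 12 (mod 13); new modulus lcm = 65.
    Write x = 3 + 5·t and substitute into x ≡ 12 (mod 13): 5·t ≡ 12 − 3 = 9 (mod 13).
    The inverse of 5 mod 13 is 8 (since 5·8 = 40 = 3·13 + 1), so t ≡ 8·9 = 72 ≡ 7 (mod 13).
    Then x = 3 + 5·7 = 38, valid modulo lcm(5, 13) = 65: x ≡ 38 (mod 65).
  Combine with x ≡ 5 (mod 7); new modulus lcm = 455.
    Write x = 38 + 65·t and substitute into x ≡ 5 (mod 7): 65·t ≡ 5 − 38 = -33 (mod 7).
    Reduce coefficients mod 7: 2·t ≡ 2 (mod 7).
    The inverse of 2 mod 7 is 4 (since 2·4 = 8 = 1·7 + 1), so t ≡ 4·2 = 8 ≡ 1 (mod 7).
    Then x = 38 + 65·1 = 103, valid modulo lcm(65, 7) = 455: x ≡ 103 (mod 455).
  Combine with x ≡ 3 (mod 9); new modulus lcm = 4095.
    Write x = 103 + 455·t and substitute into x ≡ 3 (mod 9): 455·t ≡ 3 − 103 = -100 (mod 9).
    Reduce coefficients mod 9: 5·t ≡ 8 (mod 9).
    The inverse of 5 mod 9 is 2 (since 5·2 = 10 = 1·9 + 1), so t ≡ 2·8 = 16 ≡ 7 (mod 9).
    Then x = 103 + 455·7 = 3288, valid modulo lcm(455, 9) = 4095: x ≡ 3288 (mod 4095).
  Combine with x ≡ 3 (mod 4); new modulus lcm = 16380.
    Write x = 3288 + 4095·t and substitute into x ≡ 3 (mod 4): 4095·t ≡ 3 − 3288 = -3285 (mod 4).
    Reduce coefficients mod 4: 3·t ≡ 3 (mod 4).
    The inverse of 3 mod 4 is 3 (since 3·3 = 9 = 2·4 + 1), so t ≡ 3·3 = 9 ≡ 1 (mod 4).
    Then x = 3288 + 4095·1 = 7383, valid modulo lcm(4095, 4) = 16380: x ≡ 7383 (mod 16380).
Verify against each original: 7383 mod 5 = 3, 7383 mod 13 = 12, 7383 mod 7 = 5, 7383 mod 9 = 3, 7383 mod 4 = 3.

x ≡ 7383 (mod 16380).


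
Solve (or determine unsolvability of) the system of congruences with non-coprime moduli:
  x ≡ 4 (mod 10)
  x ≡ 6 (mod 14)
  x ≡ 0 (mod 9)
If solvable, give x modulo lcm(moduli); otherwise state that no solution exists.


Moduli 10, 14, 9 are not pairwise coprime, so CRT works modulo lcm(m_i) when all pairwise compatibility conditions hold.
Pairwise compatibility: gcd(m_i, m_j) must divide a_i - a_j for every pair.
Merge one congruence at a time:
  Start: x ≡ 4 (mod 10).
  Combine with x ≡ 6 (mod 14): gcd(10, 14) = 2; 6 - 4 = 2, which IS divisible by 2, so compatible.
    Write x = 4 + 10·t and substitute into x ≡ 6 (mod 14): 10·t ≡ 6 − 4 = 2 (mod 14).
    Divide the congruence (and modulus) by g = 2: 5·t ≡ 1 (mod 7).
    The inverse of 5 mod 7 is 3 (since 5·3 = 15 = 2·7 + 1), so t ≡ 3·1 = 3 ≡ 3 (mod 7).
    Then x = 4 + 10·3 = 34, valid modulo lcm(10, 14) = 70: x ≡ 34 (mod 70).
  Combine with x ≡ 0 (mod 9): gcd(70, 9) = 1; 0 - 34 = -34, which IS divisible by 1, so compatible.
    Write x = 34 + 70·t and substitute into x ≡ 0 (mod 9): 70·t ≡ 0 − 34 = -34 (mod 9).
    Reduce coefficients mod 9: 7·t ≡ 2 (mod 9).
    The inverse of 7 mod 9 is 4 (since 7·4 = 28 = 3·9 + 1), so t ≡ 4·2 = 8 ≡ 8 (mod 9).
    Then x = 34 + 70·8 = 594, valid modulo lcm(70, 9) = 630: x ≡ 594 (mod 630).
Verify: 594 mod 10 = 4, 594 mod 14 = 6, 594 mod 9 = 0.

x ≡ 594 (mod 630).
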